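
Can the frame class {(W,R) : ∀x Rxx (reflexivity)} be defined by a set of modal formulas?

Definable; □r → r defines it

The condition is reflexivity. A defining modal formula is □r → r.
Suppose □r→r is valid. At any x set V(r)={w : Rxw}. Then □r holds at x, so r holds at x, i.e. Rxx.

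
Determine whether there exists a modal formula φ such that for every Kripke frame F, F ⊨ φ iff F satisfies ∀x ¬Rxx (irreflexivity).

If a class were modally definable it would be closed under surjective bounded morphisms (Goldblatt–Thomason).
The 5-cycle (worlds w0,w1,w2,w3,w4 with w0→w1→w2→w3→w4→w0) is irreflexive, and the map sending every world to a single reflexive point • is a surjective bounded morphism (forth: every edge maps to (•,•); back: every world has a successor). So any modal formula valid on the 5-cycle is also valid on the reflexive point, which is not irreflexive.
So no modal formula (or set of formulas) defines exactly the irreflexive frames.

No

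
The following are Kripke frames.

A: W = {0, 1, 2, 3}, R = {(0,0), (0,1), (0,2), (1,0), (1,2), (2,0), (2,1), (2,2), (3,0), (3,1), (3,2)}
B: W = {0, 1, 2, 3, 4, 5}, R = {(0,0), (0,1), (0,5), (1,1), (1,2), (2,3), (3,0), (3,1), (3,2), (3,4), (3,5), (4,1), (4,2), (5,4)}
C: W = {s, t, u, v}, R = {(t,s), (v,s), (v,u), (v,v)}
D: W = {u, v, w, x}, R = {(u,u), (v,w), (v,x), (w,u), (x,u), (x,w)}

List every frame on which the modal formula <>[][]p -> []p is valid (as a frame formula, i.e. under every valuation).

A

This is the axiom for a generalized confluence (Geach) condition; its first-order frame correspondent is forall x forall y forall z ((xRy & xRz) -> exists w (y R^2 w & z = w)).
A: satisfies the condition.
B: fails — 0R1, 0R0 but no w with 1R²w and 0=w.
C: fails — tRs, tRs but no w with sR²w and s=w.
D: fails — vRw, vRw but no t with wR²t and w=t.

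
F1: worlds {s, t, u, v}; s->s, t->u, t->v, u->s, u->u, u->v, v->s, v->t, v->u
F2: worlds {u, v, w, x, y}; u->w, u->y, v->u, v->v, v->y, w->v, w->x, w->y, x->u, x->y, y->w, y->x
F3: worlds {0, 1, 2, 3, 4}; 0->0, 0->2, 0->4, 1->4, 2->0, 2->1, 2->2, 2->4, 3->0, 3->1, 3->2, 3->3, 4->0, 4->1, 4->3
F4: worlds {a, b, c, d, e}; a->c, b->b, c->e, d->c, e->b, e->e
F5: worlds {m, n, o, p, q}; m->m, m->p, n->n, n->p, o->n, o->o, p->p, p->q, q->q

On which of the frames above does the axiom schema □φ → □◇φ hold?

The schema corresponds to a generalized confluence (Geach) condition: ∀x ∀z (xRz → ∃w (xRw ∧ zRw)).
F1: holds.
F2: fails — vRy but no t with vRt and yRt.
F3: fails — 1R4 but no w with 1Rw and 4Rw.
F4: fails — aRc but no w with aRw and cRw.
F5: holds.

F1, F5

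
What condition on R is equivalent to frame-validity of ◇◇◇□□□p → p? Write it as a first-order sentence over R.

∀x ∀y (xR³y → ∃w (yR³w ∧ x = w))

This is a Sahlqvist (Geach-type) schema ◇^3□^3p → □^0◇^0p.
Minimal-valuation argument: fix x; take any y with xR^3y and any z with xR^0z. Set V(p) to the set of worlds R-reachable from y in exactly 3 steps. Then □^3p holds at y, so the antecedent holds at x; validity forces ◇^0p at z, giving a w with zR^0w and yR^3w.
First-order correspondent: ∀x ∀y (xR³y → ∃w (yR³w ∧ x = w)).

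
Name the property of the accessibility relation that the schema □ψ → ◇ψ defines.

seriality

This schema is the D axiom.
It corresponds to seriality: ∀x ∃y Rxy.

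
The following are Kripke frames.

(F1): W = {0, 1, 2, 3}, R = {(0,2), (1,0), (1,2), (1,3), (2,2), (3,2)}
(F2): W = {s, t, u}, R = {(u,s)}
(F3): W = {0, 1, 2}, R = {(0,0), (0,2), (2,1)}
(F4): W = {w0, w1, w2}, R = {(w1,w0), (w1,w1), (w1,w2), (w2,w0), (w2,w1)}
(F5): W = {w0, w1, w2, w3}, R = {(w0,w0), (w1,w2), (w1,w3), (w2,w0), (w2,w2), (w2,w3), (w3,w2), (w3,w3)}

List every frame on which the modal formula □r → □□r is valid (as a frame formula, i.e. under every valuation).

Frame correspondent (Sahlqvist): ∀x ∀y ∀z (Rxy ∧ Ryz → Rxz) — i.e. transitivity.
(F1): satisfies the condition.
(F2): satisfies the condition.
(F3): fails — R02 and R21 but not R01.
(F4): fails — Rw2w1 and Rw1w2 but not Rw2w2.
(F5): fails — Rw1w2 and Rw2w0 but not Rw1w0.

(F1), (F2)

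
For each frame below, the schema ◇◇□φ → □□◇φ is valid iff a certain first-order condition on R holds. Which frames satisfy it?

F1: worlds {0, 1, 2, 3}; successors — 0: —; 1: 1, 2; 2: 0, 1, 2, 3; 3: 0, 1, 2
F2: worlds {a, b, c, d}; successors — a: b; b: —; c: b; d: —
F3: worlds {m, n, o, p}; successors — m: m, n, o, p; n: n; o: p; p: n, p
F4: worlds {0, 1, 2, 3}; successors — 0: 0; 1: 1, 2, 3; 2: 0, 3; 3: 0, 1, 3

The schema corresponds to a generalized confluence (Geach) condition: ∀x ∀y ∀z ((xR²y ∧ xR²z) → ∃w (yRw ∧ zRw)).
F1: fails — 1R²0, 1R²0 but no w with 0Rw and 0Rw.
F2: condition met.
F3: fails — mR²n, mR²o but no w with nRw and oRw.
F4: fails — 1R²0, 1R²1 but no w with 0Rw and 1Rw.

F2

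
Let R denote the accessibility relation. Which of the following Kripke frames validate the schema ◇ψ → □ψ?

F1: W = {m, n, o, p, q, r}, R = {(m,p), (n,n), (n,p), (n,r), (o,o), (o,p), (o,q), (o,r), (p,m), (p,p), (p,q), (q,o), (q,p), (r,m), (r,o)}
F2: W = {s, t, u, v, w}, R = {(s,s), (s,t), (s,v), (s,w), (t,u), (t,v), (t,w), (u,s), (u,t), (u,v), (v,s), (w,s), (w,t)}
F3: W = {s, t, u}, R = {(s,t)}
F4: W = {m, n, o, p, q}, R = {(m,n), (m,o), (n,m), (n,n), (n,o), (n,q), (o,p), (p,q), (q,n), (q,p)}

Frame correspondent (Sahlqvist): ∀x ∀y ∀z (Rxy ∧ Rxz → y = z) — i.e. partial functionality.
F1: fails — n sees both n and p.
F2: fails — s sees both s and t.
F3: ✓.
F4: fails — m sees both n and o.

F3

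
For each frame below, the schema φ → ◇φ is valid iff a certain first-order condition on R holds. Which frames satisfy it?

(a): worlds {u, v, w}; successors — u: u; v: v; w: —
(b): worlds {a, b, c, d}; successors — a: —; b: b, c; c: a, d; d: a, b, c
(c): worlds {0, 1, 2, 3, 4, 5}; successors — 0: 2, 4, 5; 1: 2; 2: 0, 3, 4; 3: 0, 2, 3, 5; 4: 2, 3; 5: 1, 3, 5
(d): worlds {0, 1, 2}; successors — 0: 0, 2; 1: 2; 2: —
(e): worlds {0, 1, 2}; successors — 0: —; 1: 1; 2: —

none

Frame correspondent (Sahlqvist): ∀x Rxx — i.e. reflexivity.
(a): fails — world w does not see itself.
(b): fails — world a does not see itself.
(c): fails — world 0 does not see itself.
(d): fails — world 1 does not see itself.
(e): fails — world 0 does not see itself.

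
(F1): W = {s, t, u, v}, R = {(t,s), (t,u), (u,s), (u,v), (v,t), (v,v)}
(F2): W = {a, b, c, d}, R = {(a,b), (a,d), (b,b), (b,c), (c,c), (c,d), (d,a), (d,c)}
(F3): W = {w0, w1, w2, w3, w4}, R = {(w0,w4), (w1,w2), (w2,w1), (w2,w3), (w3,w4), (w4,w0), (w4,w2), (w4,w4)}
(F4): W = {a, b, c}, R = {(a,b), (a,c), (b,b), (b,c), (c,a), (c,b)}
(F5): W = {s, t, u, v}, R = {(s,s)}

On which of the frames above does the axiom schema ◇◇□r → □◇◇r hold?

(F2), (F4), (F5)

This is the axiom for a generalized confluence (Geach) condition; its first-order frame correspondent is ∀x ∀y ∀z ((xR²y ∧ xRz) → ∃w (yRw ∧ zR²w)).
(F1): fails — tR²s, tRs but no w with sRw and sR²w.
(F2): condition met.
(F3): fails — w2R²w2, w2Rw3 but no w with w2Rw and w3R²w.
(F4): condition met.
(F5): condition met.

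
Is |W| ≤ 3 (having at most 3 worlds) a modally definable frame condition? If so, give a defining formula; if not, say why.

Not definable by any modal formula

Modal frame validity is preserved under disjoint unions.
Any modal formula valid on each of 4 disjoint one-world frames is valid on their disjoint union (validity is preserved under disjoint unions). Each one-world frame has |W|=1≤3, but the union has |W|=4.
So no modal formula (or set of formulas) defines exactly the |W|≤3 frames.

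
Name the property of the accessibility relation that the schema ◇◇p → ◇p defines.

This is frame-equivalent to □p → □□p (substitute ¬p for p and contrapose).
Suppose □p→□□p is valid. Take Rxy, Ryz and set V(p)={w : Rxw}. Then □p at x, so □□p at x, so □p at y, so p at z, i.e. Rxz.

transitivity: ∀x ∀y ∀z (Rxy ∧ Ryz → Rxz)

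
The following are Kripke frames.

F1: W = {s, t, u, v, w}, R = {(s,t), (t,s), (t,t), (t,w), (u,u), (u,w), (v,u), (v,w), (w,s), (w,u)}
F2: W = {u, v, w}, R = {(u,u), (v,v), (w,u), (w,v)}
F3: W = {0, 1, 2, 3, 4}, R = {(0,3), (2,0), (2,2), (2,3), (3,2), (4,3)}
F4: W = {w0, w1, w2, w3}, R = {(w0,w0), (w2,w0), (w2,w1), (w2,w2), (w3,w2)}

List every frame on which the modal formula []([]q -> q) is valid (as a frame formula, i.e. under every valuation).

F2

This is the axiom for shift-reflexivity; its first-order frame correspondent is forall x forall y (Rxy -> Ryy).
F1: fails — Ruw but not Rww.
F2: condition met.
F3: fails — R43 but not R33.
F4: fails — Rw2w1 but not Rw1w1.
Valid on: F2.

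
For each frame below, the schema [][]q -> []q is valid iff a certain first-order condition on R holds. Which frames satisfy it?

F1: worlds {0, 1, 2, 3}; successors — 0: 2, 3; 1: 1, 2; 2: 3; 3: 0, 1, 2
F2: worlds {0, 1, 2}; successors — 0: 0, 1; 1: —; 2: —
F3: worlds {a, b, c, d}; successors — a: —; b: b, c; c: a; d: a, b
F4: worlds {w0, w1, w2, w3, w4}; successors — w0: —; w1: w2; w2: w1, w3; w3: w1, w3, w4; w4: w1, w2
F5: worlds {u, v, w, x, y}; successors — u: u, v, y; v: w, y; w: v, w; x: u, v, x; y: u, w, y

F2, F5

This is the axiom for density; its first-order frame correspondent is forall x forall y (Rxy -> exists z (Rxz & Rzy)).
F1: fails — R23 but no z with R2z and Rz3.
F2: holds.
F3: fails — Rca but no z with Rcz and Rza.
F4: fails — Rw1w2 but no z with Rw1z and Rzw2.
F5: holds.
Valid on: F2, F5.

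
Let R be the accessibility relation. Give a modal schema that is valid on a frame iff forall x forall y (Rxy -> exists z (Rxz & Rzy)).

□□r → □r

The condition is density. The C4 schema □□r → □r defines it.
Suppose □□r→□r is valid. Take Rxy and set V(r)={w : xR²w}. Then □□r at x, so □r at x, so r at y, i.e. ∃z(Rxz∧Rzy).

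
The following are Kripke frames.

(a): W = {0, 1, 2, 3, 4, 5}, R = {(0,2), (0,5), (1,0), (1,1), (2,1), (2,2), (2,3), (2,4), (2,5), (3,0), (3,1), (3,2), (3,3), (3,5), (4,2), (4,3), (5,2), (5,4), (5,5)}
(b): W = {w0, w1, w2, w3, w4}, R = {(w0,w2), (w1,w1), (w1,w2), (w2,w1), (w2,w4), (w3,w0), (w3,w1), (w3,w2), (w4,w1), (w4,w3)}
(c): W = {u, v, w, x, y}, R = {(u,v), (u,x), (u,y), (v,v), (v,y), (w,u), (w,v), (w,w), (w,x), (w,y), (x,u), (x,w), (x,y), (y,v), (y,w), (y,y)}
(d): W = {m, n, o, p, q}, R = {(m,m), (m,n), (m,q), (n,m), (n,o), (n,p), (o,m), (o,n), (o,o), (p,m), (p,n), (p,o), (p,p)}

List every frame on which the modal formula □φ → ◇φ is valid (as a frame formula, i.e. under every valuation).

This is the axiom for seriality; its first-order frame correspondent is ∀x ∃y Rxy.
(a): holds.
(b): holds.
(c): holds.
(d): fails — world q has no successor.

(a), (b), (c)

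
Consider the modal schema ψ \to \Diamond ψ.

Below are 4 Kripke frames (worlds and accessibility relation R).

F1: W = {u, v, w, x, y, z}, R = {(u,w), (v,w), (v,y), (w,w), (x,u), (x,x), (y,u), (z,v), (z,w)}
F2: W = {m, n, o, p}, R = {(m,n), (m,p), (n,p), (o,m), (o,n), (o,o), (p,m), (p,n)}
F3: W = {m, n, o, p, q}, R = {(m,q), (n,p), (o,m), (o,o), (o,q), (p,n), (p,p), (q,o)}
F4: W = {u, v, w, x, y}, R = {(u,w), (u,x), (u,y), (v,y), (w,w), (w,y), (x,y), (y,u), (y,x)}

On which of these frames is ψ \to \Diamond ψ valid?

This is the axiom for reflexivity; its first-order frame correspondent is \forall x Rxx.
F1: fails — world u does not see itself.
F2: fails — world m does not see itself.
F3: fails — world m does not see itself.
F4: fails — world u does not see itself.

none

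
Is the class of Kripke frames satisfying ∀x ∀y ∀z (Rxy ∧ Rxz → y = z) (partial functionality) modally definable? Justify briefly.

The condition is partial functionality. A defining modal formula is ◇p → □p.
Suppose ◇p→□p is valid. Take Rxy, Rxz and set V(p)={y}. Then ◇p at x, so □p at x, so p at z, i.e. z=y.

Yes — defined by ◇p → □p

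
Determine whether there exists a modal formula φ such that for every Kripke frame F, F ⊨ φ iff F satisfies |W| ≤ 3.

Modal frame validity is preserved under disjoint unions.
Any modal formula valid on each of 4 disjoint one-world frames is valid on their disjoint union (validity is preserved under disjoint unions). Each one-world frame has |W|=1≤3, but the union has |W|=4.
So no modal formula (or set of formulas) defines exactly the |W|≤3 frames.

Not modally definable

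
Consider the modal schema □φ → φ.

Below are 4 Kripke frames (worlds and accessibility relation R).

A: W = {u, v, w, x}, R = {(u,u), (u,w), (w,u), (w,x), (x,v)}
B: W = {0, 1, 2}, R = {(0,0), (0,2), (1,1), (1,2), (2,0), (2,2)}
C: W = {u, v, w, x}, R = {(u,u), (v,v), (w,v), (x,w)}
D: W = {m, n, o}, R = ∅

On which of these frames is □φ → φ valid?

Frame correspondent (Sahlqvist): ∀x Rxx — i.e. reflexivity.
A: fails — world v does not see itself.
B: satisfies the condition.
C: fails — world w does not see itself.
D: fails — world m does not see itself.

B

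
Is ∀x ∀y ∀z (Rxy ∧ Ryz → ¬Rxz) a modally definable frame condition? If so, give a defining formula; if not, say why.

No — not modally definable

Modal frame validity is preserved under surjective bounded morphisms.
The 3-cycle (worlds 0,1,2 with 0→1→2→0) is intransitive. Mapping every world to a single reflexive point • is a surjective bounded morphism; the reflexive point is not intransitive (R••∧R•• but R••).
So the class is not modally definable.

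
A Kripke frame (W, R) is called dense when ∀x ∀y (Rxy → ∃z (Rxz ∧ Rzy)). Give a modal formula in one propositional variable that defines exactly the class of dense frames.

□□q → □q

This is density; the standard corresponding axiom is C4: □□q → □q.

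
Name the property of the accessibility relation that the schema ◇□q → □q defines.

the Euclidean property

This is frame-equivalent to ◇q → □◇q (substitute ¬q for q and contrapose).
Suppose ◇q→□◇q is valid. Take Rxy, Rxz and set V(q)={y}. Then ◇q at x, so □◇q at x, so ◇q at z, so some w with Rzw has q; w=y, i.e. Rzy. By symmetry of the argument, Ryz.
The converse is a direct semantic check.
Frame condition: ∀x ∀y ∀z (Rxy ∧ Rxz → Ryz).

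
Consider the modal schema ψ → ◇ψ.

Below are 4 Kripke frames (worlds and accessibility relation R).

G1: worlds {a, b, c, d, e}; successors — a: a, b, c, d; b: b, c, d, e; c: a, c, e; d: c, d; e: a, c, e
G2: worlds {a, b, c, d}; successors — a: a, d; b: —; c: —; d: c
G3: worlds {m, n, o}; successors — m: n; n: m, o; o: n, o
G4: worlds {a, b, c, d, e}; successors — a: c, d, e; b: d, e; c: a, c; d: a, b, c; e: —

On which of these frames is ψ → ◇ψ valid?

This is the axiom for reflexivity; its first-order frame correspondent is ∀x Rxx.
G1: condition met.
G2: fails — world b does not see itself.
G3: fails — world m does not see itself.
G4: fails — world a does not see itself.
Valid on: G1.

G1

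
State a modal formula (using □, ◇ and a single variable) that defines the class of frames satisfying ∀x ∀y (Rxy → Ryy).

A defining formula is □(□ψ → ψ) (the T□ axiom).

□(□ψ → ψ)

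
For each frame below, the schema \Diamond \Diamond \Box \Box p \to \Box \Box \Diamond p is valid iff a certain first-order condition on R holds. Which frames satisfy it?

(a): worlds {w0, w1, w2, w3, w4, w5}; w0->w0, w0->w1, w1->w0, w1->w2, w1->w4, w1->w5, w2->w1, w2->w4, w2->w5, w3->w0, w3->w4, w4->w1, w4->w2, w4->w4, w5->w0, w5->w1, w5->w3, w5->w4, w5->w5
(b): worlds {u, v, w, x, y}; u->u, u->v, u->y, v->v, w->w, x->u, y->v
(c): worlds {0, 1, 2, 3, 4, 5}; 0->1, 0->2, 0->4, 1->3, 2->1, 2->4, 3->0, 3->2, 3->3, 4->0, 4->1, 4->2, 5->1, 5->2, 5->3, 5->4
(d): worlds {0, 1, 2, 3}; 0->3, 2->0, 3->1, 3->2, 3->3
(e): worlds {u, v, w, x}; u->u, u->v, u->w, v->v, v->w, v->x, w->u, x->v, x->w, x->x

This is the axiom for a generalized confluence (Geach) condition; its first-order frame correspondent is \forall x \forall y \forall z ((x R^2 y \wedge x R^2 z) \to \exists w (y R^2 w \wedge zRw)).
(a): holds.
(b): holds.
(c): fails — 0R²1, 0R²2 but no w with 1R²w and 2Rw.
(d): fails — 0R²1, 0R²1 but no w with 1R²w and 1Rw.
(e): holds.
Valid on: (a), (b), (e).

(a), (b), (e)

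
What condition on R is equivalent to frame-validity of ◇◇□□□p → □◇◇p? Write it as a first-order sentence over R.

This is a Sahlqvist (Geach-type) schema ◇^2□^3p → □^1◇^2p.
First-order correspondent: ∀x ∀y ∀z ((xR²y ∧ xRz) → ∃w (yR³w ∧ zR²w)).

∀x ∀y ∀z ((xR²y ∧ xRz) → ∃w (yR³w ∧ zR²w))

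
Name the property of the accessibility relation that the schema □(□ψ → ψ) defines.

This is the T□ axiom.
It corresponds to shift-reflexivity: ∀x ∀y (Rxy → Ryy).

Shift-reflexivity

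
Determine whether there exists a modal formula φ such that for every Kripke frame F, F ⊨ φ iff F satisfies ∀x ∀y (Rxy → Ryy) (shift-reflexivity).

Definable; □(□r → r) defines it

This is a Sahlqvist condition; the T□ axiom □(□r → r) defines it.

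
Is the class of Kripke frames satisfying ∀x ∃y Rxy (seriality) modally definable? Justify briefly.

This is a Sahlqvist condition; the D axiom □r → ◇r defines it.
Suppose □r→◇r is valid. At any x set V(r)=W. Then □r at x, so ◇r at x, so x has a successor.

Yes, by □r → ◇r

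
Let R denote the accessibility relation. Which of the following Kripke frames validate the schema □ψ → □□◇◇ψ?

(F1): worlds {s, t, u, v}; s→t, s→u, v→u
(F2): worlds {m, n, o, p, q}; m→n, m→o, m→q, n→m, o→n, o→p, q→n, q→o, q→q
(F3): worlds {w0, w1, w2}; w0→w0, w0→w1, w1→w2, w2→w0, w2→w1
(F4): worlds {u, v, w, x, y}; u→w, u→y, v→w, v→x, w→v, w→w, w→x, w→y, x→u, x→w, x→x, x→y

This is the axiom for a generalized confluence (Geach) condition; its first-order frame correspondent is ∀x ∀z (xR²z → ∃w (xRw ∧ zR²w)).
(F1): satisfies the condition.
(F2): fails — mR²o but no w with mRw and oR²w.
(F3): fails — w1R²w1 but no w with w1Rw and w1R²w.
(F4): fails — uR²y but no t with uRt and yR²t.

(F1)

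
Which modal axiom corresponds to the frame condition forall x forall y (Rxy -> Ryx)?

The condition is symmetry. The B schema r → □◇r defines it.
Suppose r→□◇r is valid. Take Rxy and set V(r)={x}. Then r at x, so □◇r at x, so ◇r at y, so some z with Ryz has r; z=x, i.e. Ryx.

r → □◇r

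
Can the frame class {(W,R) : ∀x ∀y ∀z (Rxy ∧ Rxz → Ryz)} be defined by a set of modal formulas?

Yes: it is the Euclidean property, defined by the 5 schema ◇p → □◇p.
Suppose ◇p→□◇p is valid. Take Rxy, Rxz and set V(p)={y}. Then ◇p at x, so □◇p at x, so ◇p at z, so some w with Rzw has p; w=y, i.e. Rzy. By symmetry of the argument, Ryz.

Definable; ◇p → □◇p defines it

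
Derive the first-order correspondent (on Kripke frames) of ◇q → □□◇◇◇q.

This is a Sahlqvist (Geach-type) schema ◇^1□^0q → □^2◇^3q.
Minimal-valuation argument: fix x; take any y with xR^1y and any z with xR^2z. Set V(q) to the set of worlds R-reachable from y in exactly 0 steps. Then □^0q holds at y, so the antecedent holds at x; validity forces ◇^3q at z, giving a w with zR^3w and yR^0w.
First-order correspondent: ∀x ∀y ∀z ((xRy ∧ xR²z) → ∃w (y = w ∧ zR³w)).

∀x ∀y ∀z ((xRy ∧ xR²z) → ∃w (y = w ∧ zR³w))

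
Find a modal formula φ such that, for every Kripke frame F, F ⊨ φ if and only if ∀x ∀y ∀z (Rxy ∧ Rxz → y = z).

◇s → □s

The condition is partial functionality. The CD schema ◇s → □s defines it.
Suppose ◇s→□s is valid. Take Rxy, Rxz and set V(s)={y}. Then ◇s at x, so □s at x, so s at z, i.e. z=y.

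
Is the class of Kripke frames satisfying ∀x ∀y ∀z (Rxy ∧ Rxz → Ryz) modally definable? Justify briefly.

Yes — defined by ◇q → □◇q

This is a Sahlqvist condition; the 5 axiom ◇q → □◇q defines it.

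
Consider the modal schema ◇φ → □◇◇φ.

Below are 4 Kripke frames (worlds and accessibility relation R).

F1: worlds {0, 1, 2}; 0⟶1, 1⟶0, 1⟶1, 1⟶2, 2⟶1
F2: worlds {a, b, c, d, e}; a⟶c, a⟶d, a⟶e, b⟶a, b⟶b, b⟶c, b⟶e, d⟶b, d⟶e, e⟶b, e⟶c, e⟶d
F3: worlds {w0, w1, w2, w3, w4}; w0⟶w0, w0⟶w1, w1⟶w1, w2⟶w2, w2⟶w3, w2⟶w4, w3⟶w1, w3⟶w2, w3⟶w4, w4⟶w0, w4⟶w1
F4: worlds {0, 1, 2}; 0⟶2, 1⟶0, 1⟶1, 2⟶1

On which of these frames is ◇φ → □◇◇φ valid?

This is the axiom for a generalized confluence (Geach) condition; its first-order frame correspondent is ∀x ∀y ∀z ((xRy ∧ xRz) → ∃w (y = w ∧ zR²w)).
F1: ✓.
F2: fails — aRc, aRc but no w with c=w and cR²w.
F3: fails — w0Rw0, w0Rw1 but no w with w0=w and w1R²w.
F4: fails — 0R2, 0R2 but no w with 2=w and 2R²w.
Valid on: F1.

F1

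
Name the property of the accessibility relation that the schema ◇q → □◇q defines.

Suppose ◇q→□◇q is valid. Take Rxy, Rxz and set V(q)={y}. Then ◇q at x, so □◇q at x, so ◇q at z, so some w with Rzw has q; w=y, i.e. Rzy. By symmetry of the argument, Ryz.
The converse is a direct semantic check.
Frame condition: ∀x ∀y ∀z (Rxy ∧ Rxz → Ryz).

The Euclidean property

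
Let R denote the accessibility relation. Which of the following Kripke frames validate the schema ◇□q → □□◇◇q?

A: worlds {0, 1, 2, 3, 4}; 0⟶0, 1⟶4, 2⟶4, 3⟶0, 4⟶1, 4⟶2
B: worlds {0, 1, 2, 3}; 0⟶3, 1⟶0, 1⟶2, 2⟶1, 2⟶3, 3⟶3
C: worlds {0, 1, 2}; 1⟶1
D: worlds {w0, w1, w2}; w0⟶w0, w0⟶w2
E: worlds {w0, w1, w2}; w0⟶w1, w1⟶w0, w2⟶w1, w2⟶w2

A, C

The schema corresponds to a generalized confluence (Geach) condition: ∀x ∀y ∀z ((xRy ∧ xR²z) → ∃w (yRw ∧ zR²w)).
A: condition met.
B: fails — 2R1, 2R²0 but no w with 1Rw and 0R²w.
C: condition met.
D: fails — w0Rw0, w0R²w2 but no w with w0Rw and w2R²w.
E: fails — w2Rw1, w2R²w1 but no w with w1Rw and w1R²w.
Valid on: A, C.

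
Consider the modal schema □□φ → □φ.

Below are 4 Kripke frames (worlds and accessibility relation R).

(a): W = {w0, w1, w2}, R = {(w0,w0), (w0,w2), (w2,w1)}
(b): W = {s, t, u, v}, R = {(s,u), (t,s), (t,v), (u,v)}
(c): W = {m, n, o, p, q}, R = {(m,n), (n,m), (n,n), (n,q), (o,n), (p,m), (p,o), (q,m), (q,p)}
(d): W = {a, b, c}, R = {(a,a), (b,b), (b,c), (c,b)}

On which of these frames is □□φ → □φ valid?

(d)

This is the axiom for density; its first-order frame correspondent is ∀x ∀y (Rxy → ∃z (Rxz ∧ Rzy)).
(a): fails — Rw2w1 but no z with Rw2z and Rzw1.
(b): fails — Rsu but no z with Rsz and Rzu.
(c): fails — Rpm but no z with Rpz and Rzm.
(d): satisfies the condition.
Valid on: (d).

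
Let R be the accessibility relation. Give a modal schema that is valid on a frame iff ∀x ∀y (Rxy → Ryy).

This is shift-reflexivity; the standard corresponding axiom is T□: □(□p → p).
Suppose □(□p→p) is valid. Take Rxy and set V(p)={w : Ryw}. Then at y, □p holds; since □(□p→p) at x, □p→p at y, so p at y, i.e. Ryy.

□(□p → p)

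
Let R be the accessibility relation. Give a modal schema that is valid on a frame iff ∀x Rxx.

□ψ → ψ

This is reflexivity; the standard corresponding axiom is T: □ψ → ψ.
Suppose □ψ→ψ is valid. At any x set V(ψ)={w : Rxw}. Then □ψ holds at x, so ψ holds at x, i.e. Rxx.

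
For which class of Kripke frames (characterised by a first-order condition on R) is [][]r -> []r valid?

density

Suppose □□r→□r is valid. Take Rxy and set V(r)={w : xR²w}. Then □□r at x, so □r at x, so r at y, i.e. ∃z(Rxz∧Rzy).
Conversely, on a frame with density the schema holds at every world under every valuation.
So the correspondent is density.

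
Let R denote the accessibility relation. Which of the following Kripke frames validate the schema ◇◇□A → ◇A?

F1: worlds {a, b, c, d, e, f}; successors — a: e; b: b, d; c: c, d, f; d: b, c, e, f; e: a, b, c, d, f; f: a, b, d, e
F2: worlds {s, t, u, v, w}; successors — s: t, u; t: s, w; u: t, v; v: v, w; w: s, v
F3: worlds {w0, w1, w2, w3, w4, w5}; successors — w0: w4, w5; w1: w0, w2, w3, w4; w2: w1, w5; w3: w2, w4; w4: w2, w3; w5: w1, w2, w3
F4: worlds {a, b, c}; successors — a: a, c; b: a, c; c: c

F4

The schema corresponds to a generalized confluence (Geach) condition: ∀x ∀y (xR²y → ∃w (yRw ∧ xRw)).
F1: fails — aR²b but no w with bRw and aRw.
F2: fails — sR²t but no w* with tRw* and sRw*.
F3: fails — w1R²w2 but no w with w2Rw and w1Rw.
F4: condition met.
Valid on: F4.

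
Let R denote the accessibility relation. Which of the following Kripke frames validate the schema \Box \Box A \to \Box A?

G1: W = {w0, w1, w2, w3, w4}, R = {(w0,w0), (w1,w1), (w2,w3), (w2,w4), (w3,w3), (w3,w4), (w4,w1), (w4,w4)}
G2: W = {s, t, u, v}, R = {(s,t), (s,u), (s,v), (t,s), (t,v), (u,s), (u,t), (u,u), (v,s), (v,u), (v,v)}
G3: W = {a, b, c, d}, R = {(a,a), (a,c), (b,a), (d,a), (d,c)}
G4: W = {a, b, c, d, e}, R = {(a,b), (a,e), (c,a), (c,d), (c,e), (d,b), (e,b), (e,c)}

The schema corresponds to density: \forall x \forall y (Rxy \to \exists z (Rxz \wedge Rzy)).
G1: ✓.
G2: ✓.
G3: ✓.
G4: fails — Reb but no z with Rez and Rzb.

G1, G2, G3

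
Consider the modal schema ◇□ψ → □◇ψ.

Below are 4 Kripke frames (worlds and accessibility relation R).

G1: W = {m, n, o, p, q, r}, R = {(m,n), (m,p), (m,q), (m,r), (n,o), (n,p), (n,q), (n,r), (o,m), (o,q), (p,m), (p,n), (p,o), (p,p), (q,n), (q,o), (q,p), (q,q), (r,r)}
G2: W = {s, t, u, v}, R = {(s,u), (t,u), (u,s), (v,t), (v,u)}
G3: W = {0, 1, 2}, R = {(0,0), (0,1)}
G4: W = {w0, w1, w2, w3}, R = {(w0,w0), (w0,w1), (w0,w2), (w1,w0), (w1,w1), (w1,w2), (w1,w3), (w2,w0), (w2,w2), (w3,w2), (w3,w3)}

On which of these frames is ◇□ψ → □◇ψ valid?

Frame correspondent (Sahlqvist): ∀x ∀y ∀z (Rxy ∧ Rxz → ∃w (Ryw ∧ Rzw)) — i.e. convergence.
G1: fails — Rmp and Rmr but p and r have no common successor.
G2: fails — Rvt and Rvu but t and u have no common successor.
G3: fails — R00 and R01 but 0 and 1 have no common successor.
G4: holds.
Valid on: G4.

G4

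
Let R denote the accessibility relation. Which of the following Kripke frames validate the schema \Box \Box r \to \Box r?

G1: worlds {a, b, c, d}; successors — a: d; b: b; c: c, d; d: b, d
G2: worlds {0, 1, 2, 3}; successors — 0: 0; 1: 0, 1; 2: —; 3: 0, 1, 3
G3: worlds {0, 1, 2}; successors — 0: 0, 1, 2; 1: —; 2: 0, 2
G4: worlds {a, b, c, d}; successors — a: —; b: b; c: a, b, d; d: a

G1, G2, G3

The schema corresponds to density: \forall x \forall y (Rxy \to \exists z (Rxz \wedge Rzy)).
G1: satisfies the condition.
G2: satisfies the condition.
G3: satisfies the condition.
G4: fails — Rcd but no z with Rcz and Rzd.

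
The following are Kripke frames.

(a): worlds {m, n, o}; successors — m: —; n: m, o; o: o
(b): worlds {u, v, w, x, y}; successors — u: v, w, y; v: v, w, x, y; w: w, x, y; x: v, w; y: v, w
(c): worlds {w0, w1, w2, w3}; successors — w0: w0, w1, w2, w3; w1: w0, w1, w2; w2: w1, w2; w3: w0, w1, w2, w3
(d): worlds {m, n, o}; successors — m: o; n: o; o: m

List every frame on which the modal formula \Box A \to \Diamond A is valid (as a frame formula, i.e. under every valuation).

The schema corresponds to seriality: \forall x \exists y Rxy.
(a): fails — world m has no successor.
(b): satisfies the condition.
(c): satisfies the condition.
(d): satisfies the condition.
Valid on: (b), (c), (d).

(b), (c), (d)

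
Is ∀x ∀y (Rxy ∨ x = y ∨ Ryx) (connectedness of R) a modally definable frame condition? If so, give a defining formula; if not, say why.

No — not modally definable

Any modally definable frame class is closed under disjoint unions.
Take 4 disjoint single-world reflexive frames: each is trivially connected, but their disjoint union has 4 worlds with no edge between distinct components, so it is not connected.
Hence connectedness of R is not modally definable.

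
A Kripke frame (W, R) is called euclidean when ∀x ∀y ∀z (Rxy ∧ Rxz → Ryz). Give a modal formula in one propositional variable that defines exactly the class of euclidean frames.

◇s → □◇s

The condition is the Euclidean property. The 5 schema ◇s → □◇s defines it.
Suppose ◇s→□◇s is valid. Take Rxy, Rxz and set V(s)={y}. Then ◇s at x, so □◇s at x, so ◇s at z, so some w with Rzw has s; w=y, i.e. Rzy. By symmetry of the argument, Ryz.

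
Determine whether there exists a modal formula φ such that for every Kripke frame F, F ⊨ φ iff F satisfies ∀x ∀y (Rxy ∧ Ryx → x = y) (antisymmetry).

Modal frame validity is preserved under surjective bounded morphisms.
The 8-cycle (worlds a,b,c,d,e,f,g,h with a→b→c→d→e→f→g→h→a) is antisymmetric. Sending even-indexed worlds to s and odd-indexed worlds to t is a surjective bounded morphism onto the two-world frame with s↔t, which is not antisymmetric.
So no modal formula (or set of formulas) defines exactly the antisymmetric frames.

Not modally definable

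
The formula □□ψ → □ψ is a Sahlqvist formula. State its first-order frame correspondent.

Density

Suppose □□ψ→□ψ is valid. Take Rxy and set V(ψ)={w : xR²w}. Then □□ψ at x, so □ψ at x, so ψ at y, i.e. ∃z(Rxz∧Rzy).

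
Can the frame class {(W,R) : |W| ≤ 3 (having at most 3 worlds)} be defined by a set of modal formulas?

Not definable by any modal formula

Modal frame validity is preserved under disjoint unions.
Any modal formula valid on each of 4 disjoint one-world frames is valid on their disjoint union (validity is preserved under disjoint unions). Each one-world frame has |W|=1≤3, but the union has |W|=4.
Hence having at most 3 worlds is not modally definable.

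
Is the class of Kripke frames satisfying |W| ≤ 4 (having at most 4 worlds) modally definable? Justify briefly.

Not modally definable

Modal frame validity is preserved under disjoint unions.
Any modal formula valid on each of 5 disjoint one-world frames is valid on their disjoint union (validity is preserved under disjoint unions). Each one-world frame has |W|=1≤4, but the union has |W|=5.
Hence having at most 4 worlds is not modally definable.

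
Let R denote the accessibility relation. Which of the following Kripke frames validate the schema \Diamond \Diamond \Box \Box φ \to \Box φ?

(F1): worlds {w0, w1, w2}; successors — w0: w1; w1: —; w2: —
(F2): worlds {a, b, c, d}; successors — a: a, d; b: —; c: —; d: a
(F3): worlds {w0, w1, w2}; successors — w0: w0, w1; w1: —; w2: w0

(F1), (F2)

The schema corresponds to a generalized confluence (Geach) condition: \forall x \forall y \forall z ((x R^2 y \wedge xRz) \to \exists w (y R^2 w \wedge z = w)).
(F1): holds.
(F2): holds.
(F3): fails — w0R²w1, w0Rw0 but no w with w1R²w and w0=w.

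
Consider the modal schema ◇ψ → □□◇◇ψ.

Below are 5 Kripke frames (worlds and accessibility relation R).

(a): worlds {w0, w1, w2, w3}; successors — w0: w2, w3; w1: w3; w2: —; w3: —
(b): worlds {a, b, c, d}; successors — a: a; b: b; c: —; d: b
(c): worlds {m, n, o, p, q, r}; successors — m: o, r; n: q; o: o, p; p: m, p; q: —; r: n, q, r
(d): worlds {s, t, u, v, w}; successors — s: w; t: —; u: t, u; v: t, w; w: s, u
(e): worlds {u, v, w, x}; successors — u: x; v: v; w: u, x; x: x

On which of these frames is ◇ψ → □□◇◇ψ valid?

(a), (b)

This is the axiom for a generalized confluence (Geach) condition; its first-order frame correspondent is ∀x ∀y ∀z ((xRy ∧ xR²z) → ∃w (y = w ∧ zR²w)).
(a): holds.
(b): holds.
(c): fails — mRo, mR²n but no w with o=w and nR²w.
(d): fails — sRw, sR²s but no w* with w=w* and sR²w*.
(e): fails — wRu, wR²x but no t with u=t and xR²t.
Valid on: (a), (b).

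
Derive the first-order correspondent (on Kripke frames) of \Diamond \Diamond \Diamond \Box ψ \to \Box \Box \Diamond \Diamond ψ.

This is a Sahlqvist (Geach-type) schema ◇^3□^1ψ → □^2◇^2ψ.
Minimal-valuation argument: fix x; take any y with xR^3y and any z with xR^2z. Set V(ψ) to the set of worlds R-reachable from y in exactly 1 step. Then □^1ψ holds at y, so the antecedent holds at x; validity forces ◇^2ψ at z, giving a w with zR^2w and yR^1w.
First-order correspondent: \forall x \forall y \forall z ((x R^3 y \wedge x R^2 z) \to \exists w (yRw \wedge z R^2 w)).

\forall x \forall y \forall z ((x R^3 y \wedge x R^2 z) \to \exists w (yRw \wedge z R^2 w))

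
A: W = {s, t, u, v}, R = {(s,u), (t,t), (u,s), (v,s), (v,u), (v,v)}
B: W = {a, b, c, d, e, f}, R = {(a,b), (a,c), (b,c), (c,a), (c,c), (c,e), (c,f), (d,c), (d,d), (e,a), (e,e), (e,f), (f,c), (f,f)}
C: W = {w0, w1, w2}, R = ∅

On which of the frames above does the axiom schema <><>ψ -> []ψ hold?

C

The schema corresponds to a generalized confluence (Geach) condition: forall x forall y forall z ((x R^2 y & xRz) -> exists w (y = w & z = w)).
A: fails — sR²s, sRu but s ≠ u.
B: fails — aR²a, aRb but a ≠ b.
C: condition met.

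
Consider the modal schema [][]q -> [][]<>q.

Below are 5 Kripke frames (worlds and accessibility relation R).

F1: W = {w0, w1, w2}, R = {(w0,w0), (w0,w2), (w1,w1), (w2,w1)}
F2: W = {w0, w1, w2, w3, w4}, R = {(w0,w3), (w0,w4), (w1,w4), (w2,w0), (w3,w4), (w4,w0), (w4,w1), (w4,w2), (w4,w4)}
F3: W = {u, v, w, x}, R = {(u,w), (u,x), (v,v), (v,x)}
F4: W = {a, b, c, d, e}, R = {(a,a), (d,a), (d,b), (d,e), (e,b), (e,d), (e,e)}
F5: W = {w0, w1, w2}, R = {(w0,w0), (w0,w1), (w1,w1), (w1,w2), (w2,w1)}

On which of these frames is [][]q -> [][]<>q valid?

The schema corresponds to a generalized confluence (Geach) condition: forall x forall z (x R^2 z -> exists w (x R^2 w & zRw)).
F1: condition met.
F2: condition met.
F3: fails — vR²x but no t with vR²t and xRt.
F4: fails — dR²b but no w with dR²w and bRw.
F5: condition met.
Valid on: F1, F2, F5.

F1, F2, F5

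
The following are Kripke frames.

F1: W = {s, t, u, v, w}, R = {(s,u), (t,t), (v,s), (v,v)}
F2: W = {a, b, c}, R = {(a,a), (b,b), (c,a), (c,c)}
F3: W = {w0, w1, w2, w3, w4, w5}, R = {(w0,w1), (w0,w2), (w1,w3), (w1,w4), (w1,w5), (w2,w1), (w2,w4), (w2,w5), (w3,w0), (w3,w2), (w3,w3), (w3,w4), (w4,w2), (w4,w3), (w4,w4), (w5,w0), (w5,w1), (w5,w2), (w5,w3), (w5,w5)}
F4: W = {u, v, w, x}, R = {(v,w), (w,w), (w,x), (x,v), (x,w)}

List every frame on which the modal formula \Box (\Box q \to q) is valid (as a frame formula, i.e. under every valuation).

The schema corresponds to shift-reflexivity: \forall x \forall y (Rxy \to Ryy).
F1: fails — Rsu but not Ruu.
F2: condition met.
F3: fails — Rw0w1 but not Rw1w1.
F4: fails — Rwx but not Rxx.
Valid on: F2.

F2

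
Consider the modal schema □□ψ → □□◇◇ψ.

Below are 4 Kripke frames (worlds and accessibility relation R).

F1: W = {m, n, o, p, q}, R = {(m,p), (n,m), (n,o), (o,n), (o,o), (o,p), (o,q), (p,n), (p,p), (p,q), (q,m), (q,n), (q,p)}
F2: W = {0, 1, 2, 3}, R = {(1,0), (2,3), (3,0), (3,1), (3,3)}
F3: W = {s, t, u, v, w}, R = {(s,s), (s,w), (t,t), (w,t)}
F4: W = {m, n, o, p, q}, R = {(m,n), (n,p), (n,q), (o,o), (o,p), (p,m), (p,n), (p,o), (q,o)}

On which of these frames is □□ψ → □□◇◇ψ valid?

The schema corresponds to a generalized confluence (Geach) condition: ∀x ∀z (xR²z → ∃w (xR²w ∧ zR²w)).
F1: holds.
F2: fails — 2R²0 but no w with 2R²w and 0R²w.
F3: holds.
F4: fails — nR²m but no w with nR²w and mR²w.
Valid on: F1, F3.

F1, F3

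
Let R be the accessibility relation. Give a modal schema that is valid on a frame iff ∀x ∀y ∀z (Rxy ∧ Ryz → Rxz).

□s → □□s

The condition is transitivity. The 4 schema □s → □□s defines it.
Suppose □s→□□s is valid. Take Rxy, Ryz and set V(s)={w : Rxw}. Then □s at x, so □□s at x, so □s at y, so s at z, i.e. Rxz.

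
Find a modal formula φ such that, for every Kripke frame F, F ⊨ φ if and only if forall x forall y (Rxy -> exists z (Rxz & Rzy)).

□□r → □r

This is density; the standard corresponding axiom is C4: □□r → □r.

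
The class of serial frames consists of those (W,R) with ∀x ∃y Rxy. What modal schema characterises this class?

□s → ◇s

This is seriality; the standard corresponding axiom is D: □s → ◇s.
Suppose □s→◇s is valid. At any x set V(s)=W. Then □s at x, so ◇s at x, so x has a successor.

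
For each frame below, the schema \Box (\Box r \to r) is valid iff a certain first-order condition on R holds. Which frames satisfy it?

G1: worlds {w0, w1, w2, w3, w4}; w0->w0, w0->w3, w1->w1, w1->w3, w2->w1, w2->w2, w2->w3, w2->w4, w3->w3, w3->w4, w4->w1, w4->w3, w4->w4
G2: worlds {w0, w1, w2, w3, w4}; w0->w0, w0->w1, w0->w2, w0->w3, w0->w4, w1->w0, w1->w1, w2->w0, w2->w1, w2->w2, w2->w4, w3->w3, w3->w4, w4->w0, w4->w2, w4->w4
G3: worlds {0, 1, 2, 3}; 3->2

Frame correspondent (Sahlqvist): \forall x \forall y (Rxy \to Ryy) — i.e. shift-reflexivity.
G1: ✓.
G2: ✓.
G3: fails — R32 but not R22.
Valid on: G1, G2.

G1, G2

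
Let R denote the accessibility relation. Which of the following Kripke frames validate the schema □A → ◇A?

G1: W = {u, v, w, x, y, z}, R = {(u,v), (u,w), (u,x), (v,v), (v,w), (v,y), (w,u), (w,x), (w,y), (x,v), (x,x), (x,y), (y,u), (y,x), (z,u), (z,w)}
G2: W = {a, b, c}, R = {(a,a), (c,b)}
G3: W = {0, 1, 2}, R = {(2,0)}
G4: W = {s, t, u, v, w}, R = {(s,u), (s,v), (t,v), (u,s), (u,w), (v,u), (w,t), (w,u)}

Frame correspondent (Sahlqvist): ∀x ∃y Rxy — i.e. seriality.
G1: ✓.
G2: fails — world b has no successor.
G3: fails — world 0 has no successor.
G4: ✓.

G1, G4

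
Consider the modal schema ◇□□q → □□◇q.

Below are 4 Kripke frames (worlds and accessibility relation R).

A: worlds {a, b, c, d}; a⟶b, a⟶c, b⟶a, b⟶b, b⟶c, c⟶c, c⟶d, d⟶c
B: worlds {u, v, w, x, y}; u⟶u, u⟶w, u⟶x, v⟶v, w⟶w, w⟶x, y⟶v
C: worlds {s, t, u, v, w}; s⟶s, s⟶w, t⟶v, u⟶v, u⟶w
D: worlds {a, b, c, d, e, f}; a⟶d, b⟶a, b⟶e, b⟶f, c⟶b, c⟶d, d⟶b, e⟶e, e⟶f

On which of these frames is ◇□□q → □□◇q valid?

The schema corresponds to a generalized confluence (Geach) condition: ∀x ∀y ∀z ((xRy ∧ xR²z) → ∃w (yR²w ∧ zRw)).
A: ✓.
B: fails — uRu, uR²x but no t with uR²t and xRt.
C: fails — sRs, sR²w but no w* with sR²w* and wRw*.
D: fails — bRa, bR²e but no w with aR²w and eRw.
Valid on: A.

A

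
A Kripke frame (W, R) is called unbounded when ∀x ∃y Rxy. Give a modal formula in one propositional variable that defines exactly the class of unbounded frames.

□r → ◇r

The condition is seriality. The D schema □r → ◇r defines it.
Suppose □r→◇r is valid. At any x set V(r)=W. Then □r at x, so ◇r at x, so x has a successor.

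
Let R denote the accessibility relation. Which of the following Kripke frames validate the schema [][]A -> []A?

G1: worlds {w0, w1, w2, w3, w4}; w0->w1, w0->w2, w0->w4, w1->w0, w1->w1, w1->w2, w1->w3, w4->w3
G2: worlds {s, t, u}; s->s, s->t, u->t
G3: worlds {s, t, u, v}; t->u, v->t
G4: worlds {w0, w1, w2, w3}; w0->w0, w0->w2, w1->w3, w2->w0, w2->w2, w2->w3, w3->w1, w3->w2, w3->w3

G4

This is the axiom for density; its first-order frame correspondent is forall x forall y (Rxy -> exists z (Rxz & Rzy)).
G1: fails — Rw0w4 but no z with Rw0z and Rzw4.
G2: fails — Rut but no z with Ruz and Rzt.
G3: fails — Rtu but no z with Rtz and Rzu.
G4: condition met.
Valid on: G4.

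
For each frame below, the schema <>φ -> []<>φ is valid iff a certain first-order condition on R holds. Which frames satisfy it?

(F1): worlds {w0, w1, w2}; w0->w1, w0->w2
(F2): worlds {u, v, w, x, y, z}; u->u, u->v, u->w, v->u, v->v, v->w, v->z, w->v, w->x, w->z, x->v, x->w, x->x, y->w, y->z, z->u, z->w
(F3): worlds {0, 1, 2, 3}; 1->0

none

The schema corresponds to the Euclidean property: forall x forall y forall z (Rxy & Rxz -> Ryz).
(F1): fails — Rw0w1 and Rw0w1 but not Rw1w1.
(F2): fails — Ruw and Ruw but not Rww.
(F3): fails — R10 and R10 but not R00.
Valid on no frame.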